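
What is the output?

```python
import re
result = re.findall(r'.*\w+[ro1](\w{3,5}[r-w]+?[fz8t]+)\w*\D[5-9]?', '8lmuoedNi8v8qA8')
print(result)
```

['edNi8v8']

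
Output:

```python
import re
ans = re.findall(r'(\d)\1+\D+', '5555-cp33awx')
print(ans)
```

['5', '3']

The backreference `\1` re-matches whatever the first group consumed, character for character.
Matches: at [0:7] match '5555-cp', group 1 = '5'; at [7:12] match '33awx', group 1 = '3'.
`findall` collects group 1 from each match (2 total).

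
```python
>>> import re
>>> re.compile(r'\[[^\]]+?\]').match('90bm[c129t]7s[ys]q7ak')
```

None

`re.match` won't scan ahead — the pattern has to work from the very first character.
Here position 0 doesn't satisfy it, so the call returns None.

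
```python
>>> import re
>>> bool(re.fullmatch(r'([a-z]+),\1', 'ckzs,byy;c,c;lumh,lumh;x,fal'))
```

False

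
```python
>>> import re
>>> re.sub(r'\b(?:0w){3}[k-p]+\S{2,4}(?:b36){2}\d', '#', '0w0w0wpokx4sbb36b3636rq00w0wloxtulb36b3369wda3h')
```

This matches a word boundary (`\b`, zero-width); then the literal '0w' repeated 3 times, then one or more of a character in [k-p], then 2 to 4 of a non-whitespace character; then the literal 'b36' repeated 2 times, then a digit.
Each match is replaced by '#'.

'#6rq00w0wloxtulb36b3369wda3h'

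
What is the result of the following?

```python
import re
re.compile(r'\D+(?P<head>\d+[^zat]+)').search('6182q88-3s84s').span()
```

(4, 13)

Pattern: one or more of a non-digit; then one or more of a digit, then one or more of any character except [zat] (captured as 'head').
`re.search` scans for the first position where the pattern succeeds.
The match spans [4:13] → 'q88-3s84s'.
Captured: group 1 = '88-3s84s'.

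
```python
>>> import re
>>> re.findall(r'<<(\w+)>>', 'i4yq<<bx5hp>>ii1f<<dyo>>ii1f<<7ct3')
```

One capturing group, so `findall` returns just the captured substring from each match — 2 in all.

['bx5hp', 'dyo']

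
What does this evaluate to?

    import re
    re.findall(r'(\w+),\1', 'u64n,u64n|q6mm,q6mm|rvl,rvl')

`\1` has to match the exact text group 1 already captured.
`findall` collects group 1 from each match (3 total).

['u64n', 'q6mm', 'rvl']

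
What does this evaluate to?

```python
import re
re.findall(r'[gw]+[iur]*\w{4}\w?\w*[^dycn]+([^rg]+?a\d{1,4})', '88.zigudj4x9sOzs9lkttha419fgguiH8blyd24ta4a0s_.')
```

['4a0']

This matches one or more of one of [gw], then zero or more of one of [iur], then exactly 4 of a word character; then optionally a word character, then zero or more of a word character, then one or more of any character except [dycn]; then one or more of any character except [rg] (lazy), then a literal 'a', then 1 to 4 of a digit (captured).
Matches: at [5:44] match 'gudj4x9sOzs9lkttha419fgguiH8blyd24ta4a0', group 1 = '4a0'.
Because there's exactly one group, `findall` drops the full match and keeps group 1 from the one hit.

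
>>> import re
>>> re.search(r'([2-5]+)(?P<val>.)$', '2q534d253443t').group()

The pattern matches one or more of a character in [2-5] (captured); then any character (captured as 'val'); then anchored at the end.
Unlike `match`, `search` isn't anchored — it looks for the pattern anywhere in the string.
The match spans [6:13] → '253443t'.
Captured: group 1 = '253443', group 2 = 't'.

'253443t'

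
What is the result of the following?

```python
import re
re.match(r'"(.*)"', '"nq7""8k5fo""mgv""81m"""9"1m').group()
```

'"nq7""8k5fo""mgv""81m"""9"'

`match` is anchored at position 0; if the pattern doesn't fit there, it returns None.
The match spans [0:26] → '"nq7""8k5fo""mgv""81m"""9"'.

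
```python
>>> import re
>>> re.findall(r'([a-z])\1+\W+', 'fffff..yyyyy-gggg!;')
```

After group 1 captures some text, `\1` only succeeds where that same text appears again.
One capturing group, so `findall` returns just the captured substring from each match — 3 in all.

['f', 'y', 'g']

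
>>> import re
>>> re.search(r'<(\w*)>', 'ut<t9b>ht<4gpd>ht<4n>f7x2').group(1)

't9b'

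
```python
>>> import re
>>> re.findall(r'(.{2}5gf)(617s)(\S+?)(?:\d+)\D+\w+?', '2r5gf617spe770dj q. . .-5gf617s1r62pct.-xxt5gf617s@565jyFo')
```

The pattern matches exactly 2 of any character, then the literal '5gf' (captured); then the literal '61', then the literal '7s' (captured); then one or more of a non-whitespace character (lazy) (captured); then one or more of a digit (non-capturing group); then one or more of a non-digit, then one or more of a word character (lazy).
The `?` after the quantifier makes it lazy — it takes as little as possible before letting the rest of the pattern try.
Scanning left to right: at [0:25] match '2r5gf617spe770dj q. . .-5', groups = ('2r5gf', '617s', 'pe'); at [41:58] match 'xt5gf617s@565jyFo', groups = ('xt5gf', '617s', '@').
`findall` packs the 3 group values into a tuple for every match.

[('2r5gf', '617s', 'pe'), ('xt5gf', '617s', '@')]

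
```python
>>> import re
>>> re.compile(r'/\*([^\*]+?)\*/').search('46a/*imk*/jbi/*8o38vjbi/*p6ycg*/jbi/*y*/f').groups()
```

('imk',)

`re.search` scans for the first position where the pattern succeeds.
The match spans [3:10] → '/*imk*/'.
Captured: group 1 = 'imk'.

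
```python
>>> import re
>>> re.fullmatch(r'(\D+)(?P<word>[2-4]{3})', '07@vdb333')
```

None

Pattern: one or more of a non-digit (captured); then exactly 3 of a character in [2-4] (captured as 'word').
`re.fullmatch` is like wrapping the pattern in `^…$` (in single-line mode).
Here the pattern can't cover the whole string, so the call returns None.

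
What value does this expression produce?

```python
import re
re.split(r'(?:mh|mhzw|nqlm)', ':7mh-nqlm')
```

[':7', '-', '']

Splitting on the pattern gives 3 pieces.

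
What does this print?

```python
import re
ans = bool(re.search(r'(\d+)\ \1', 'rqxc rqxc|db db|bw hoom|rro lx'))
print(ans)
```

The backreference `\1` re-matches whatever the first group consumed, character for character.
`re.search` tries every starting position until one works.
Here the pattern never matches, so the call returns None, and `bool(None)` is False.

False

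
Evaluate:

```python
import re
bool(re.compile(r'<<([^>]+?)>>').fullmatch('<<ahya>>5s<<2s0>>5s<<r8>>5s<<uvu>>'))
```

False

`fullmatch` succeeds only if the pattern covers the string from start to end.
Here there's no way to consume every character, so the call returns None, and `bool(None)` is False.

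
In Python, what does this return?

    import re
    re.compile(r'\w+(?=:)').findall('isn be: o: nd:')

The positive lookaround only admits positions where the adjacent text matches; those characters stay outside the span.
No capturing groups, so `findall` returns the 3 full match strings.

['be', 'o', 'nd']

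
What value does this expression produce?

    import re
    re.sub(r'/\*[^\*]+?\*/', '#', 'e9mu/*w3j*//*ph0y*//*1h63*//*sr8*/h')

`sub` substitutes '#' at each match site.

'e9mu####h'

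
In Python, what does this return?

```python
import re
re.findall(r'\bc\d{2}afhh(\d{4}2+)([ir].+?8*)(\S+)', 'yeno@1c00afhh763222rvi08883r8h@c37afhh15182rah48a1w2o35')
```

[('15182', 'ra', 'h48a1w2o35')]

A non-greedy quantifier consumes as few characters as it can — just enough that the remainder of the pattern still matches from where it stops; whatever follows it matches normally.
3 groups means the one result is a tuple of 3 captured strings — 1 here.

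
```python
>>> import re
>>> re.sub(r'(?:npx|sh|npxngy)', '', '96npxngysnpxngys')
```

`|` is ordered: at each position the engine commits to the first alternative that works.
Each match is replaced by ''.

'96ngysngys'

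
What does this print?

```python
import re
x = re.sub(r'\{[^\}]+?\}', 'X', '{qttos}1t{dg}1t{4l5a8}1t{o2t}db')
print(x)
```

Each match is replaced by 'X'.

X1tX1tX1tXdb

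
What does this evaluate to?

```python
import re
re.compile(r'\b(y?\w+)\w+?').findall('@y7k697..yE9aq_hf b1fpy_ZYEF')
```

['y7k69', 'yE9aq_h', 'b1fpy_ZYE']

The pattern matches a word boundary (`\b`, zero-width); then optionally a literal 'y', then one or more of a word character (captured); then one or more of a word character (lazy).
Scanning left to right: at [1:7] match 'y7k697', group 1 = 'y7k69'; at [9:17] match 'yE9aq_hf', group 1 = 'yE9aq_h'; at [18:28] match 'b1fpy_ZYEF', group 1 = 'b1fpy_ZYE'.
One capturing group, so `findall` returns just the captured substring from each match — 3 in all.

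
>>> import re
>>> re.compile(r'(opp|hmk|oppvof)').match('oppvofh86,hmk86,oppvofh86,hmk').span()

`match` is anchored at position 0; if the pattern doesn't fit there, it returns None.
The match spans [0:3] → 'opp'.

(0, 3)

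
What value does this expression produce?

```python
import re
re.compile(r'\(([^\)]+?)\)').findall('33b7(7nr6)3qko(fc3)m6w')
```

['7nr6', 'fc3']

`findall` collects group 1 from each match (2 total).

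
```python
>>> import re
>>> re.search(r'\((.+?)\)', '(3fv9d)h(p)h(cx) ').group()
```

With the lazy modifier that quantifier settles for the fewest repetitions that let the rest of the pattern succeed (the atoms after it are unaffected and can still be greedy).
Unlike `match`, `search` isn't anchored — it looks for the pattern anywhere in the string.
The match spans [0:7] → '(3fv9d)'.
Captured: group 1 = '3fv9d'.

'(3fv9d)'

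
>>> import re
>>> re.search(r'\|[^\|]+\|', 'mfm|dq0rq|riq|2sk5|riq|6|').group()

`re.search` tries every starting position until one works.
The match spans [3:10] → '|dq0rq|'.

'|dq0rq|'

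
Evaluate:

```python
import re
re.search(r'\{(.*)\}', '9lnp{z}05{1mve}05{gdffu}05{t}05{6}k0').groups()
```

Unlike `match`, `search` isn't anchored — it looks for the pattern anywhere in the string.
The match spans [4:34] → '{z}05{1mve}05{gdffu}05{t}05{6}'.
Captured: group 1 = 'z}05{1mve}05{gdffu}05{t}05{6'.

('z}05{1mve}05{gdffu}05{t}05{6',)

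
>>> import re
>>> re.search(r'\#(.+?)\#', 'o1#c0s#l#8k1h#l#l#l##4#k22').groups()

('c0s',)

With the lazy modifier that quantifier settles for the fewest repetitions that let the rest of the pattern succeed (the atoms after it are unaffected and can still be greedy).
`re.search` scans for the first position where the pattern succeeds.
The match spans [2:7] → '#c0s#'.
Captured: group 1 = 'c0s'.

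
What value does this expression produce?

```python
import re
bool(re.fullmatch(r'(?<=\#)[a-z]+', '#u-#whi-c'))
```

False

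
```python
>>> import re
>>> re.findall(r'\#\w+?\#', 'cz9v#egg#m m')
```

['#egg#']

`findall` yields the raw match text (1 of them) because the pattern has no groups.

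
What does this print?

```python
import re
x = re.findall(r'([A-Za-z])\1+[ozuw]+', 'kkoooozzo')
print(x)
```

['k']

After group 1 captures some text, `\1` only succeeds where that same text appears again.
Because there's exactly one group, `findall` drops the full match and keeps group 1 from the one hit.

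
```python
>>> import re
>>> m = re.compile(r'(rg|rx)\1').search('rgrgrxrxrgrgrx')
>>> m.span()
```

`\1` is not a pattern — it's the concrete string captured by group 1, re-applied verbatim.
The match spans [0:4] → 'rgrg'.

(0, 4)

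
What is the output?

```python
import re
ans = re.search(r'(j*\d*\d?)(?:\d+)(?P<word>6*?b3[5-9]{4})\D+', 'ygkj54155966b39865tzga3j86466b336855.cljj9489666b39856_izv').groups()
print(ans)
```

Pattern: zero or more of a literal 'j', then zero or more of a digit, then optionally a digit (captured); then one or more of a digit (non-capturing group); then zero or more of the literal '6' (lazy), then the literal 'b3', then exactly 4 of a character in [5-9] (captured as 'word'); then one or more of a non-digit.
`re.search` scans for the first position where the pattern succeeds.
The match spans [3:22] → 'j54155966b39865tzga'.
Captured: group 1 = 'j5415596', group 2 = 'b39865'.

('j5415596', 'b39865')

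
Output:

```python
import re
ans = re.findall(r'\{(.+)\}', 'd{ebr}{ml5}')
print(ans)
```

Walking the string: at [1:11] match '{ebr}{ml5}', group 1 = 'ebr}{ml5'.
`findall` collects group 1 from the one match (1 total).

['ebr}{ml5']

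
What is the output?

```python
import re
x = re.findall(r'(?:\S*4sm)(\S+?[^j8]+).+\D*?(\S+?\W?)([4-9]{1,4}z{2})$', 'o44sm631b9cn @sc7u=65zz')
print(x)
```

This matches zero or more of a non-whitespace character, then the literal '4sm' (non-capturing group); then one or more of a non-whitespace character (lazy), then one or more of any character except [j8] (captured); then one or more of any character, then zero or more of a non-digit (lazy); then one or more of a non-whitespace character (lazy), then optionally a non-word character (captured); then 1 to 4 of a character in [4-9], then exactly 2 of a literal 'z' (captured); then anchored at the end.
Multiple groups make `findall` return tuples — one 3-tuple for the one match.

[('631b9cn @sc7u', '6', '5zz')]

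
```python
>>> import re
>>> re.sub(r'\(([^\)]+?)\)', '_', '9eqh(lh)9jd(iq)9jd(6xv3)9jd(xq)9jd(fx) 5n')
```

Every occurrence is swapped for '_'.

'9eqh_9jd_9jd_9jd_9jd_ 5n'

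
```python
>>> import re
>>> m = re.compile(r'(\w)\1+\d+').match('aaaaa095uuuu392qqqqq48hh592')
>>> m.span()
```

(0, 8)

`re.match` won't scan ahead — the pattern has to work from the very first character.
The match spans [0:8] → 'aaaaa095'.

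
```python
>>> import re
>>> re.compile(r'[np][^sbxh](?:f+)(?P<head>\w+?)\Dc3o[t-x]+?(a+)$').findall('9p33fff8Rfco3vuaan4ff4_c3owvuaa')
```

Multiple groups make `findall` return tuples — one 2-tuple for the one match.

[('4', 'aa')]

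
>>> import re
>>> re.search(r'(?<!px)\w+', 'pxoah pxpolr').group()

'pxoah'

A negative assertion filters positions out without eating any characters.
The match spans [0:5] → 'pxoah'.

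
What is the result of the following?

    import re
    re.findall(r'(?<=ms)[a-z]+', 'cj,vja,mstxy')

['txy']

Because the assertion is zero-width, the text it checks is not consumed and won't appear in the result.
Scanning left to right: at [9:12] → 'txy'.
Since nothing is captured, `findall` lists the 1 matched substring directly.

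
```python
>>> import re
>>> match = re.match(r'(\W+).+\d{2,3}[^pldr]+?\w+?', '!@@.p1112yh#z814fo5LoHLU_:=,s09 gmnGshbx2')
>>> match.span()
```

(0, 33)

Pattern: one or more of a non-word character (captured); then one or more of any character; then 2 to 3 of a digit, then one or more of any character except [pldr] (lazy); then one or more of a word character (lazy).
A non-greedy quantifier consumes as few characters as it can — just enough that the remainder of the pattern still matches from where it stops; whatever follows it matches normally.
`re.match` only tries the pattern at the start of the string.
The match spans [0:33] → '!@@.p1112yh#z814fo5LoHLU_:=,s09 g'.
Captured: group 1 = '!@@.'.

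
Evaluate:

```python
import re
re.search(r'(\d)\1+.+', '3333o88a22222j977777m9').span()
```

`\1` is not a pattern — it's the concrete string captured by group 1, re-applied verbatim.
`search` walks the string left to right and returns the first match it finds.
The match spans [0:22] → '3333o88a22222j977777m9'.
Captured: group 1 = '3'.

(0, 22)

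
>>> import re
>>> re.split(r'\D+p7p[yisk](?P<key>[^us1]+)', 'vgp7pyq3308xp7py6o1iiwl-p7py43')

The pattern matches one or more of a non-digit; then the literal 'p7p', then one of [yisk]; then one or more of any character except [us1] (captured as 'key').
The group in the pattern means `split` returns the separators' captures alongside the pieces.

['', 'q3308xp7py6o', '1', '43', '']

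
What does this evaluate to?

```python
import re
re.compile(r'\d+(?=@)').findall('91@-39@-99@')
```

['91', '39', '99']

The lookaround is zero-width — it requires the adjacent text to match without consuming it, so the asserted text isn't part of the match.
Scanning left to right: at [0:2] → '91'; at [4:6] → '39'; at [8:10] → '99'.
`findall` yields the raw match text (3 of them) because the pattern has no groups.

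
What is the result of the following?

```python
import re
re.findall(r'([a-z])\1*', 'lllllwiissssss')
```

['l', 'w', 'i', 's']

`\1` is not a pattern — it's the concrete string captured by group 1, re-applied verbatim.
Because there's exactly one group, `findall` drops the full match and keeps group 1 from each hit.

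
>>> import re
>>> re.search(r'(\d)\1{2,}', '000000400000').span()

(0, 6)

`\1` has to match the exact text group 1 already captured.
The match spans [0:6] → '000000'.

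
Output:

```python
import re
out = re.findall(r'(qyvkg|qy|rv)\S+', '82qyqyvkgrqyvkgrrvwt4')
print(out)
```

Matches: at [2:21] match 'qyqyvkgrqyvkgrrvwt4', group 1 = 'qy'.
Because there's exactly one group, `findall` drops the full match and keeps group 1 from the one hit.

['qy']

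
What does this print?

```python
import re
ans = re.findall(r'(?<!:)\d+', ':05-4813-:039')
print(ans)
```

['5', '4813', '39']

A negative assertion filters positions out without eating any characters.
With no groups in the pattern, `findall` gives back each whole match — 3 here.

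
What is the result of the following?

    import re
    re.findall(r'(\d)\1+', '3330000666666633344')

After group 1 captures some text, `\1` only succeeds where that same text appears again.
Because there's exactly one group, `findall` drops the full match and keeps group 1 from each hit.

['3', '0', '6', '3', '4']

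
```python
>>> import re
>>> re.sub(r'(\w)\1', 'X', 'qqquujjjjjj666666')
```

'XqXXXXXXX'

`\1` has to match the exact text group 1 already captured.
Every occurrence is swapped for 'X'.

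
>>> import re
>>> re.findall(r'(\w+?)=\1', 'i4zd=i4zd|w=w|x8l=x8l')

`\1` is not a pattern — it's the concrete string captured by group 1, re-applied verbatim.
Matches: at [0:9] match 'i4zd=i4zd', group 1 = 'i4zd'; at [10:13] match 'w=w', group 1 = 'w'; at [14:21] match 'x8l=x8l', group 1 = 'x8l'.
Because there's exactly one group, `findall` drops the full match and keeps group 1 from each hit.

['i4zd', 'w', 'x8l']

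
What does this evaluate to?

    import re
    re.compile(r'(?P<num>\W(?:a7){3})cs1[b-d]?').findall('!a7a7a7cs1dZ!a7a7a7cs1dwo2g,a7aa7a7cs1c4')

This matches a non-word character, then the literal 'a7' repeated 3 times (captured as 'num'); then the literal 'cs1', then optionally a character in [b-d].
Because there's exactly one group, `findall` drops the full match and keeps group 1 from each hit.

['!a7a7a7', '!a7a7a7']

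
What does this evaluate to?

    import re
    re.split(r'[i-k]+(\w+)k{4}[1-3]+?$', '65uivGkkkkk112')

With a capturing group present, the delimiter's captured portion is kept in the result list.

['65u', 'vGk', '']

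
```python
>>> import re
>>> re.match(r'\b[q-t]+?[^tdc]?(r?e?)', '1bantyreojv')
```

None

Pattern: a word boundary (`\b`, zero-width); then one or more of a character in [q-t] (lazy), then optionally any character except [tdc]; then optionally a literal 'r', then optionally a literal 'e' (captured).
`re.match` only tries the pattern at the start of the string.
Here position 0 doesn't satisfy it, so the call returns None.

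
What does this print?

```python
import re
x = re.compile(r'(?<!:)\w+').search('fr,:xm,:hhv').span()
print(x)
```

The negative lookahead/lookbehind blocks any match where the forbidden context is present.
The match spans [0:2] → 'fr'.

(0, 2)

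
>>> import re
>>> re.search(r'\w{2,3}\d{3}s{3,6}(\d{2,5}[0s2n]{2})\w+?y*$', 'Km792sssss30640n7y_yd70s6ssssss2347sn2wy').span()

(0, 40)

The match spans [0:40] → 'Km792sssss30640n7y_yd70s6ssssss2347sn2wy'.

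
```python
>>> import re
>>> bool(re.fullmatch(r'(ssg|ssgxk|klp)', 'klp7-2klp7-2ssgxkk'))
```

False

`fullmatch` succeeds only if the pattern covers the string from start to end.
Here the string isn't matched end-to-end, so the call returns None, and `bool(None)` is False.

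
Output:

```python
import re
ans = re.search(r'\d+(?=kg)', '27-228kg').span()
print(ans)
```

(3, 6)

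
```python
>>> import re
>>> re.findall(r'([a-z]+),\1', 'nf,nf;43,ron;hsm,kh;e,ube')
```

The backreference `\1` re-matches whatever the first group consumed, character for character.
Scanning left to right: at [0:5] match 'nf,nf', group 1 = 'nf'.
Because there's exactly one group, `findall` drops the full match and keeps group 1 from the one hit.

['nf']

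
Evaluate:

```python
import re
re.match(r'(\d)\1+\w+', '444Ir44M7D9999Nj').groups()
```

('4',)

`\1` is not a pattern — it's the concrete string captured by group 1, re-applied verbatim.
`match` is anchored at position 0; if the pattern doesn't fit there, it returns None.
The match spans [0:16] → '444Ir44M7D9999Nj'.
Captured: group 1 = '4'.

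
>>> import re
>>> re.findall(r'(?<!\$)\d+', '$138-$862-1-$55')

['38', '62', '1', '5']

The negative lookahead/lookbehind blocks any match where the forbidden context is present.
Since nothing is captured, `findall` lists the 4 matched substrings directly.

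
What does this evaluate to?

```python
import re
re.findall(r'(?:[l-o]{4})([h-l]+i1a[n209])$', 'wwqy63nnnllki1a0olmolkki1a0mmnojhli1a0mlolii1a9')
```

This matches exactly 4 of a character in [l-o] (non-capturing group); then one or more of a character in [h-l], then the literal 'i1a', then one of [n209] (captured); then anchored at the end.
Walking the string: at [38:47] match 'mlolii1a9', group 1 = 'ii1a9'.
Because there's exactly one group, `findall` drops the full match and keeps group 1 from the one hit.

['ii1a9']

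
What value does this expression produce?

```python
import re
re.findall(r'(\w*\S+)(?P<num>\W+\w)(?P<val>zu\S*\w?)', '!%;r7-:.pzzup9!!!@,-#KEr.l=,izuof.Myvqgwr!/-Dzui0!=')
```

`findall` packs the 3 group values into a tuple for every match.

[('!%;r7-:.pzzup9!!!@,-#KEr.l=,izuof.Myvqgwr!/', '-D', 'zui0!=')]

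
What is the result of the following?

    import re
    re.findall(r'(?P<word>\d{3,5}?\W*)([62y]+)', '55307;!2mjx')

[('55307;!', '2')]

This matches 3 to 5 of a digit (lazy), then zero or more of a non-word character (captured as 'word'); then one or more of one of [62y] (captured).
Walking the string: at [0:8] match '55307;!2', groups = ('55307;!', '2').
`findall` packs the 2 group values into a tuple for every match.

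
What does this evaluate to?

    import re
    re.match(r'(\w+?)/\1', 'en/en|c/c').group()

`\1` has to match the exact text group 1 already captured.
`match` is anchored at position 0; if the pattern doesn't fit there, it returns None.
The match spans [0:5] → 'en/en'.
Captured: group 1 = 'en'.

'en/en'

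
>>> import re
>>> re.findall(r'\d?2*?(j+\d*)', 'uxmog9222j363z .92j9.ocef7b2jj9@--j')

This matches optionally a digit, then zero or more of the literal '2' (lazy); then one or more of the literal 'j', then zero or more of a digit (captured).
Walking the string: at [5:13] match '9222j363', group 1 = 'j363'; at [16:20] match '92j9', group 1 = 'j9'; at [27:31] match '2jj9', group 1 = 'jj9'; at [34:35] match 'j', group 1 = 'j'.
Because there's exactly one group, `findall` drops the full match and keeps group 1 from each hit.

['j363', 'j9', 'jj9', 'j']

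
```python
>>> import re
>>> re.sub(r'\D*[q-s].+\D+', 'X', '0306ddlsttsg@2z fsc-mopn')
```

This matches zero or more of a non-digit; then a character in [q-s], then one or more of any character, then one or more of a non-digit.
Matches: at [4:24] → 'ddlsttsg@2z fsc-mopn'.
Every occurrence is swapped for 'X'.

'0306X'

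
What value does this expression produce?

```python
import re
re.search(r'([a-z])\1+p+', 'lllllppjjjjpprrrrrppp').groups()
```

('l',)

The match spans [0:7] → 'lllllpp'.
Captured: group 1 = 'l'.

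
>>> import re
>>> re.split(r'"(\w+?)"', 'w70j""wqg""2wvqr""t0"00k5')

Matches to split on: at [5:10] → '"wqg"'; at [10:17] → '"2wvqr"'; at [17:21] → '"t0"'.
With a capturing group present, the delimiter's captured portion is kept in the result list.

['w70j"', 'wqg', '', '2wvqr', '', 't0', '00k5']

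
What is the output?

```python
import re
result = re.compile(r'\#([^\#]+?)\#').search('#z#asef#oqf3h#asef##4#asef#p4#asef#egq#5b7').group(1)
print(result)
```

z

`re.search` scans for the first position where the pattern succeeds.
The match spans [0:3] → '#z#'.
Captured: group 1 = 'z'.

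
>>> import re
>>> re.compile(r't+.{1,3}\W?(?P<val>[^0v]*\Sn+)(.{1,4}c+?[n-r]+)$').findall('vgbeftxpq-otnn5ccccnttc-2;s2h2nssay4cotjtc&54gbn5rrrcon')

[('otnn5ccccnttc-2;s2h2nssay4cotjtc&54gbn', '5rrrcon')]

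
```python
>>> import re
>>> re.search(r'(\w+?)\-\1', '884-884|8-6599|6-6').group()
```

'884-884'

`\1` has to match the exact text group 1 already captured.
`re.search` scans for the first position where the pattern succeeds.
The match spans [0:7] → '884-884'.
Captured: group 1 = '884'.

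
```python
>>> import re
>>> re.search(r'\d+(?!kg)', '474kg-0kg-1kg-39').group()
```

'47'

Because the assertion is negative and zero-width, positions next to the forbidden text are skipped.
`search` walks the string left to right and returns the first match it finds.
The match spans [0:2] → '47'.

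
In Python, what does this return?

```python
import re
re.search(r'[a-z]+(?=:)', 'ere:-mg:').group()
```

The `(?=…)`/`(?<=…)` assertion just peeks at neighbouring text; it doesn't advance the match position.
Unlike `match`, `search` isn't anchored — it looks for the pattern anywhere in the string.
The match spans [0:3] → 'ere'.

'ere'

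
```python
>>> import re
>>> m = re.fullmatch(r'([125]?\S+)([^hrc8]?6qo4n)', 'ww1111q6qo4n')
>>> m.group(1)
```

'ww1111q'

This matches optionally one of [125], then one or more of a non-whitespace character (captured); then optionally any character except [hrc8], then the literal '6qo', then the literal '4n' (captured).
`re.fullmatch` is like wrapping the pattern in `^…$` (in single-line mode).
The match spans [0:12] → 'ww1111q6qo4n'.
Captured: group 1 = 'ww1111q', group 2 = '6qo4n'.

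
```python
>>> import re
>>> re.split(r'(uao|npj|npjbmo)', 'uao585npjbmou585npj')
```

`|` is ordered: at each position the engine commits to the first alternative that works.
Matches to split on: at [0:3] → 'uao'; at [6:9] → 'npj'; at [16:19] → 'npj'.
The group in the pattern means `split` returns the separators' captures alongside the pieces.

['', 'uao', '585', 'npj', 'bmou585', 'npj', '']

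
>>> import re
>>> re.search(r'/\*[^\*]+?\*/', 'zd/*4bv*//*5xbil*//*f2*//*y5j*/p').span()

Unlike `match`, `search` isn't anchored — it looks for the pattern anywhere in the string.
The match spans [2:9] → '/*4bv*/'.

(2, 9)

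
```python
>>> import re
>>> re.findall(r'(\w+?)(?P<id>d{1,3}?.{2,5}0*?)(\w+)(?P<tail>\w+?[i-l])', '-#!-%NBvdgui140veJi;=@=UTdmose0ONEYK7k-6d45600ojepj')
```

[('NBv', 'dgui14', '0ve', 'Ji'), ('UT', 'dmose0', 'ONEYK', '7k'), ('6', 'd45600', 'oje', 'pj')]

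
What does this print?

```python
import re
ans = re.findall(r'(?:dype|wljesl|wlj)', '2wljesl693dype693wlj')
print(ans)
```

['wljesl', 'dype', 'wlj']

Alternation tries branches left to right and keeps the first one that lets the overall match succeed at that position.
With no groups in the pattern, `findall` gives back each whole match — 3 here.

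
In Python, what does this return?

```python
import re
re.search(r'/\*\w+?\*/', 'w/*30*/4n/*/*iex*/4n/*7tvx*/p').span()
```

The match spans [1:7] → '/*30*/'.

(1, 7)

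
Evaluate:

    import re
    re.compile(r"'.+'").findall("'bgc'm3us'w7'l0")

Walking the string: at [0:13] → "'bgc'm3us'w7'".
With no groups in the pattern, `findall` gives back each whole match — 1 here.

["'bgc'm3us'w7'"]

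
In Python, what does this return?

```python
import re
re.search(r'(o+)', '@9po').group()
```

'o'

The pattern matches one or more of a literal 'o' (captured).
`re.search` tries every starting position until one works.
The match spans [3:4] → 'o'.
Captured: group 1 = 'o'.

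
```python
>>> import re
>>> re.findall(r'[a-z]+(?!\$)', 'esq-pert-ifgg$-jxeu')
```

['esq', 'pert', 'ifg', 'jxeu']

Because the assertion is negative and zero-width, positions next to the forbidden text are skipped.
Matches: at [0:3] → 'esq'; at [4:8] → 'pert'; at [9:12] → 'ifg'; at [15:19] → 'jxeu'.
`findall` yields the raw match text (4 of them) because the pattern has no groups.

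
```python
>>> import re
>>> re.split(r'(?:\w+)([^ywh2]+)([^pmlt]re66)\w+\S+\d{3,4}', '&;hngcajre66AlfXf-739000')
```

['&;', 'a', 'jre66', '']

Pattern: one or more of a word character (non-capturing group); then one or more of any character except [ywh2] (captured); then any character except [pmlt], then the literal 'r', then the literal 'e66' (captured); then one or more of a word character, then one or more of a non-whitespace character, then 3 to 4 of a digit.
Matches to split on: at [2:24] → 'hngcajre66AlfXf-739000'.
`re.split` interleaves the captured-group text with the surrounding fragments.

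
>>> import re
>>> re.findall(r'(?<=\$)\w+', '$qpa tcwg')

['qpa']

Lookahead/lookbehind check context without consuming it, so the matched span excludes the asserted characters.
Walking the string: at [1:4] → 'qpa'.
With no groups in the pattern, `findall` gives back each whole match — 1 here.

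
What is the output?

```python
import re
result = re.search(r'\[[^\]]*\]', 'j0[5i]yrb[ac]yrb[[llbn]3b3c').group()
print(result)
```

[5i]

The match spans [2:6] → '[5i]'.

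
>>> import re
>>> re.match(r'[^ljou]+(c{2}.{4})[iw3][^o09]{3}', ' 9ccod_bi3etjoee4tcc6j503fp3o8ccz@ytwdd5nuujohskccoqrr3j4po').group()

' 9ccod_bi3et'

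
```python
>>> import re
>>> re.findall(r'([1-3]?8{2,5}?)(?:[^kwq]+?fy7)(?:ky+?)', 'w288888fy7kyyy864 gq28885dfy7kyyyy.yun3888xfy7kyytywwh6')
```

['288', '288', '388']

A non-greedy quantifier consumes as few characters as it can — just enough that the remainder of the pattern still matches from where it stops; whatever follows it matches normally.
One capturing group, so `findall` returns just the captured substring from each match — 3 in all.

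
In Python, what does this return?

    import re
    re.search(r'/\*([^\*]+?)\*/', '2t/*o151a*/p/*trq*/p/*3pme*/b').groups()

('o151a',)

`re.search` scans for the first position where the pattern succeeds.
The match spans [2:11] → '/*o151a*/'.
Captured: group 1 = 'o151a'.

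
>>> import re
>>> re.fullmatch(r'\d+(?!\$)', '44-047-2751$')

None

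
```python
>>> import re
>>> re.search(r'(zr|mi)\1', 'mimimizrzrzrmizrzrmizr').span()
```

`\1` is not a pattern — it's the concrete string captured by group 1, re-applied verbatim.
The match spans [0:4] → 'mimi'.

(0, 4)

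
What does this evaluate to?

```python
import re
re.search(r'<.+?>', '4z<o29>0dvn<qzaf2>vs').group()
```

'<o29>'

The `?` after the quantifier makes it lazy — it takes as little as possible before letting the rest of the pattern try.
The match spans [2:7] → '<o29>'.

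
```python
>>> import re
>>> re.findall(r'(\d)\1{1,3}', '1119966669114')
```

['1', '9', '6', '1']

After group 1 captures some text, `\1` only succeeds where that same text appears again.
Matches: at [0:3] match '111', group 1 = '1'; at [3:5] match '99', group 1 = '9'; at [5:9] match '6666', group 1 = '6'; at [10:12] match '11', group 1 = '1'.
Because there's exactly one group, `findall` drops the full match and keeps group 1 from each hit.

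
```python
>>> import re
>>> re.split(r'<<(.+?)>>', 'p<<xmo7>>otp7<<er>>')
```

Matches to split on: at [1:9] → '<<xmo7>>'; at [13:19] → '<<er>>'.
`re.split` interleaves the captured-group text with the surrounding fragments.

['p', 'xmo7', 'otp7', 'er', '']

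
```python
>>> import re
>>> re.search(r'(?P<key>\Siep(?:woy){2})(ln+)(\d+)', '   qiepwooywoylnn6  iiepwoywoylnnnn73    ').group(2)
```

The match spans [20:37] → 'iiepwoywoylnnnn73'.
Captured: group 1 = 'iiepwoywoy', group 2 = 'lnnnn', group 3 = '73'.

'lnnnn'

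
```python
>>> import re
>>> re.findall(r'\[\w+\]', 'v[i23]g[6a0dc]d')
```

Scanning left to right: at [1:6] → '[i23]'; at [7:14] → '[6a0dc]'.
No capturing groups, so `findall` returns the 2 full match strings.

['[i23]', '[6a0dc]']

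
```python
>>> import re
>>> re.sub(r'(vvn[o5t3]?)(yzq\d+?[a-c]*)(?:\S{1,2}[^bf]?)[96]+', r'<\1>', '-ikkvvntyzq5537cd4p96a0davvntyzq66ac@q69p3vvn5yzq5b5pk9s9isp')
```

'-ikk<vvnt>a0da<vvnt>p3<vvn5>s9isp'

This matches the literal 'vvn', then optionally one of [o5t3] (captured); then the literal 'yzq', then one or more of a digit (lazy), then zero or more of a character in [a-c] (captured); then 1 to 2 of a non-whitespace character, then optionally any character except [bf] (non-capturing group); then one or more of one of [96].
Matches: at [4:21] → 'vvntyzq5537cd4p96'; at [25:40] → 'vvntyzq66ac@q69'; at [42:55] → 'vvn5yzq5b5pk9'.
`\1` in the replacement pulls in group 1's text for each match.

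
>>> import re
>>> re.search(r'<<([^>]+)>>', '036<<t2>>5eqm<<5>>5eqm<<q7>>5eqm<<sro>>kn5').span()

`re.search` tries every starting position until one works.
The match spans [3:9] → '<<t2>>'.
Captured: group 1 = 't2'.

(3, 9)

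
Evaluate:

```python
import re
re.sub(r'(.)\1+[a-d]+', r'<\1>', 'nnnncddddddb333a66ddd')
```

After group 1 captures some text, `\1` only succeeds where that same text appears again.
`\1` in the replacement pulls in group 1's text for each match.

'<n><3><6>'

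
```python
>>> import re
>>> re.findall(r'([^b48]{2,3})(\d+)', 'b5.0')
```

[('5.', '0')]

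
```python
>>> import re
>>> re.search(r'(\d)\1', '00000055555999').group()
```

`\1` has to match the exact text group 1 already captured.
`re.search` scans for the first position where the pattern succeeds.
The match spans [0:2] → '00'.
Captured: group 1 = '0'.

'00'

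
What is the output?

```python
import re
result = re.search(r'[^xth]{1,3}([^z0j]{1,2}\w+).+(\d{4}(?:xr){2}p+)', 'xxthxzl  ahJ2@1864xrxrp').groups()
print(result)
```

(' ahJ2', '1864xrxrp')

Pattern: 1 to 3 of any character except [xth]; then 1 to 2 of any character except [z0j], then one or more of a word character (captured); then one or more of any character; then exactly 4 of a digit, then the literal 'xr' repeated 2 times, then one or more of a literal 'p' (captured).
`search` walks the string left to right and returns the first match it finds.
The match spans [5:23] → 'zl  ahJ2@1864xrxrp'.
Captured: group 1 = ' ahJ2', group 2 = '1864xrxrp'.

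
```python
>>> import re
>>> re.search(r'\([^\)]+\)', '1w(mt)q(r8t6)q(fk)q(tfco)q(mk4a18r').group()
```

'(mt)'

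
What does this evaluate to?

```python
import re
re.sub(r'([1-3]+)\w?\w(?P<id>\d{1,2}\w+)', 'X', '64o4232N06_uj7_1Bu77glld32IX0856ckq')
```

'64o4X'

This matches one or more of a character in [1-3] (captured); then optionally a word character, then a word character; then 1 to 2 of a digit, then one or more of a word character (captured as 'id').
Matches: at [4:35] → '232N06_uj7_1Bu77glld32IX0856ckq'.
`sub` substitutes 'X' at each match site.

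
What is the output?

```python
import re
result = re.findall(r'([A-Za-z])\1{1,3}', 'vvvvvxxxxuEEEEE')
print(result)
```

['v', 'x', 'E']

`\1` is not a pattern — it's the concrete string captured by group 1, re-applied verbatim.
`findall` collects group 1 from each match (3 total).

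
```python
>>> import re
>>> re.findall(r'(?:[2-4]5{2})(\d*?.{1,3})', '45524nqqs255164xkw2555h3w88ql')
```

With the lazy modifier that quantifier settles for the fewest repetitions that let the rest of the pattern succeed (the atoms after it are unaffected and can still be greedy).
`findall` collects group 1 from each match (3 total).

['24n', '164', '5h3']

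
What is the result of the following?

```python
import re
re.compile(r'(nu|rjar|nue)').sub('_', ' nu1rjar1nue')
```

Branches in `(...|...)` are attempted left-to-right; the first branch that allows the whole pattern to succeed is taken.
Every occurrence is swapped for '_'.

' _1_1_e'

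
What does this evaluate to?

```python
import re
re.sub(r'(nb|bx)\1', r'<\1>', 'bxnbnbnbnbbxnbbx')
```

`\1` has to match the exact text group 1 already captured.
Each match is replaced using the text its own group 1 captured.

'bx<nb><nb>bxnbbx'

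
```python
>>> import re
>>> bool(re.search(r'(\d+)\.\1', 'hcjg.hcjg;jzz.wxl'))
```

`\1` has to match the exact text group 1 already captured.
`re.search` scans for the first position where the pattern succeeds.
Here nothing in the string fits, so the call returns None, and `bool(None)` is False.

False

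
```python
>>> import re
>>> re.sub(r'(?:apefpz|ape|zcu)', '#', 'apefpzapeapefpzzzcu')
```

'###z#'

The regex engine tests alternatives in the order written; an earlier branch that matches wins even if a later one would match more.
Matches: at [0:6] → 'apefpz'; at [6:9] → 'ape'; at [9:15] → 'apefpz'; at [16:19] → 'zcu'.
Every occurrence is swapped for '#'.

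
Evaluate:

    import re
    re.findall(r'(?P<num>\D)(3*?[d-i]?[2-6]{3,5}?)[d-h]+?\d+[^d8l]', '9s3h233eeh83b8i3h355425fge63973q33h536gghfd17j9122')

This matches a non-digit (captured as 'num'); then zero or more of a literal '3' (lazy), then optionally a character in [d-i], then 3 to 5 of a character in [2-6] (lazy) (captured); then one or more of a character in [d-h] (lazy), then one or more of a digit, then any character except [d8l].
Walking the string: at [1:13] match 's3h233eeh83b', groups = ('s', '3h233'); at [16:32] match 'h355425fge63973q', groups = ('h', '355425'); at [34:46] match 'h536gghfd17j', groups = ('h', '536').
2 groups means each result is a tuple of 2 captured strings — 3 here.

[('s', '3h233'), ('h', '355425'), ('h', '536')]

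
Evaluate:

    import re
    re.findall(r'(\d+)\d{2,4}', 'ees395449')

With a single group, `findall` returns only what that group captured — 1 item.

['3954']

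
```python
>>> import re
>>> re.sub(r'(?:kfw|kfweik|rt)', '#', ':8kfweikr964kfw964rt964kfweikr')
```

':8#eikr964#964#964#eikr'

Alternation tries branches left to right and keeps the first one that lets the overall match succeed at that position.
Matches: at [2:5] → 'kfw'; at [12:15] → 'kfw'; at [18:20] → 'rt'; at [23:26] → 'kfw'.
Every occurrence is swapped for '#'.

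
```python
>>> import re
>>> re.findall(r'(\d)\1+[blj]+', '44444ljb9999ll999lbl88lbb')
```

['4', '9', '9', '8']

`\1` is not a pattern — it's the concrete string captured by group 1, re-applied verbatim.
`findall` collects group 1 from each match (4 total).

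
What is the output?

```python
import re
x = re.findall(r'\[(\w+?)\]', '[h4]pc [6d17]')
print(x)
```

Matches: at [0:4] match '[h4]', group 1 = 'h4'; at [7:13] match '[6d17]', group 1 = '6d17'.
Because there's exactly one group, `findall` drops the full match and keeps group 1 from each hit.

['h4', '6d17']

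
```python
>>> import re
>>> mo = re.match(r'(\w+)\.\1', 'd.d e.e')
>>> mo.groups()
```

('d',)

The match spans [0:3] → 'd.d'.
Captured: group 1 = 'd'.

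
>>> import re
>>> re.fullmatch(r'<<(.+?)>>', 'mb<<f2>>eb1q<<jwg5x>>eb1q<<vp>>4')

None

`re.fullmatch` requires the pattern to consume the entire string.
Here the pattern can't cover the whole string, so the call returns None.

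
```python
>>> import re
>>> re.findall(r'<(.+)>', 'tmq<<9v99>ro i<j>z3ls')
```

Matches: at [3:17] match '<<9v99>ro i<j>', group 1 = '<9v99>ro i<j'.
`findall` collects group 1 from the one match (1 total).

['<9v99>ro i<j']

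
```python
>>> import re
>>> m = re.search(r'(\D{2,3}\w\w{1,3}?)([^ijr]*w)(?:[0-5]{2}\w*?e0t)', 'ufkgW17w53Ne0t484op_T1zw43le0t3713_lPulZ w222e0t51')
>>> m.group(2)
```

'17w53Ne0t484op_T1zw43le0t3713_lPulZ w'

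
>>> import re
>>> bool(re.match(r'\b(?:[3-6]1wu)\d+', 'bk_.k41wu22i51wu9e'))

The pattern matches a word boundary (`\b`, zero-width); then a character in [3-6], then the literal '1wu' (non-capturing group); then one or more of a digit.
`re.match` won't scan ahead — the pattern has to work from the very first character.
Here the pattern fails at index 0, so the call returns None, and `bool(None)` is False.

False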